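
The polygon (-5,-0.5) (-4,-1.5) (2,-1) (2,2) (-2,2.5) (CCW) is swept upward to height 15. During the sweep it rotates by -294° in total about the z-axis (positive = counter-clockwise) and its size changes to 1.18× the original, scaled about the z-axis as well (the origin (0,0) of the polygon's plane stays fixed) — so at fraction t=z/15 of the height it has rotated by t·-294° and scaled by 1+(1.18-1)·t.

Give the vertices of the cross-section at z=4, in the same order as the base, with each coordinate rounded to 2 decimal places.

Cross-section at z=4: (-1.57,5.03) (-2.38,3.79) (-0.61,-2.26) (2.47,-1.63) (2.15,2.58)

t = z/height = 4/15 = 0.266667
s = 1 + (scale-1)·z/height = 1 + (1.18-1)·4/15 = 1.048000
θ = twist·z/height = -294°·4/15 = -78.4000° = -1.368338 rad
cos θ = 0.201078, sin θ = -0.979575 (intermediates below are computed at full precision and shown rounded to 5 d.p.)
v1: (-5,-0.5) → rotate → (-1.49518,4.79734) → ×s → (-1.56695,5.02761) → (-1.57,5.03)
v2: (-4,-1.5) → rotate → (-2.27367,3.61668) → ×s → (-2.38281,3.79028) → (-2.38,3.79)
v3: (2,-1) → rotate → (-0.57742,-2.16023) → ×s → (-0.60514,-2.26392) → (-0.61,-2.26)
v4: (2,2) → rotate → (2.36131,-1.55699) → ×s → (2.47465,-1.63173) → (2.47,-1.63)
v5: (-2,2.5) → rotate → (2.04678,2.46185) → ×s → (2.14503,2.58001) → (2.15,2.58)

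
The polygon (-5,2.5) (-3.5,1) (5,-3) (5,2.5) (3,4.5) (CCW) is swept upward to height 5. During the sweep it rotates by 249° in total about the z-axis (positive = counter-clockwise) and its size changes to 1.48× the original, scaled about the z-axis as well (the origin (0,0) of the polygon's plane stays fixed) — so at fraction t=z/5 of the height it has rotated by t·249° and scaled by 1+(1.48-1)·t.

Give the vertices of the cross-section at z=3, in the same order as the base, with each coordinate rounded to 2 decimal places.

Cross-section at z=3: (3.90,-6.05) (3.22,-3.40) (-3.58,6.60) (-7.18,0.51) (-6.28,-3.02)

t = z/height = 3/5 = 0.6
s = 1 + (scale-1)·z/height = 1 + (1.48-1)·3/5 = 1.288000
θ = twist·z/height = 249°·3/5 = 149.4000° = 2.607522 rad
cos θ = -0.860742, sin θ = 0.509041 (intermediates below are computed at full precision and shown rounded to 5 d.p.)
v1: (-5,2.5) → rotate → (3.03111,-4.69706) → ×s → (3.90407,-6.04982) → (3.90,-6.05)
v2: (-3.5,1) → rotate → (2.50356,-2.64239) → ×s → (3.22458,-3.40339) → (3.22,-3.40)
v3: (5,-3) → rotate → (-2.77659,5.12743) → ×s → (-3.57624,6.60413) → (-3.58,6.60)
v4: (5,2.5) → rotate → (-5.57631,0.39335) → ×s → (-7.18229,0.50664) → (-7.18,0.51)
v5: (3,4.5) → rotate → (-4.87291,-2.34621) → ×s → (-6.27631,-3.02192) → (-6.28,-3.02)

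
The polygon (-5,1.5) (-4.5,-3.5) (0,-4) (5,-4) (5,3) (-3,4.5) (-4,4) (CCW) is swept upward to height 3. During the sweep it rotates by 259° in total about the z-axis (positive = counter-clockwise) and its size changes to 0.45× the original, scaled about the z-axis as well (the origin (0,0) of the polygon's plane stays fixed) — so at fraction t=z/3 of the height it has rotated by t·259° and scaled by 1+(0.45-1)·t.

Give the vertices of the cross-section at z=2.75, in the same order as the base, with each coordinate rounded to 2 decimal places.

Cross-section at z=2.75: (1.96,1.69) (-0.26,2.81) (-1.67,1.07) (-3.01,-1.02) (-0.08,-2.89) (2.68,0.05) (2.74,0.60)

t = z/height = 2.75/3 = 0.916667
s = 1 + (scale-1)·z/height = 1 + (0.45-1)·2.75/3 = 0.495833
θ = twist·z/height = 259°·2.75/3 = 237.4167° = 4.143703 rad
cos θ = -0.538526, sin θ = -0.842609 (intermediates below are computed at full precision and shown rounded to 5 d.p.)
v1: (-5,1.5) → rotate → (3.95654,3.40526) → ×s → (1.96179,1.68844) → (1.96,1.69)
v2: (-4.5,-3.5) → rotate → (-0.52577,5.67658) → ×s → (-0.26069,2.81464) → (-0.26,2.81)
v3: (0,-4) → rotate → (-3.37044,2.15410) → ×s → (-1.67117,1.06808) → (-1.67,1.07)
v4: (5,-4) → rotate → (-6.06306,-2.05894) → ×s → (-3.00627,-1.02089) → (-3.01,-1.02)
v5: (5,3) → rotate → (-0.16480,-5.82862) → ×s → (-0.08171,-2.89003) → (-0.08,-2.89)
v6: (-3,4.5) → rotate → (5.40732,0.10446) → ×s → (2.68113,0.05180) → (2.68,0.05)
v7: (-4,4) → rotate → (5.52454,1.21633) → ×s → (2.73925,0.60310) → (2.74,0.60)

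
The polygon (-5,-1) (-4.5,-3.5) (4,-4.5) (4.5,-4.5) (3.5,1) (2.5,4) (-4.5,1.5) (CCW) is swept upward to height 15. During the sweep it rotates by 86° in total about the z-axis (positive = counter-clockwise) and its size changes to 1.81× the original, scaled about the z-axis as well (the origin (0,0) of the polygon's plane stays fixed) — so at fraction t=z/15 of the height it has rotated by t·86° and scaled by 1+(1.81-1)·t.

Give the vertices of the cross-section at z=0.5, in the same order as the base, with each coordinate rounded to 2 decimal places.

t = z/height = 0.5/15 = 0.0333333
s = 1 + (scale-1)·z/height = 1 + (1.81-1)·0.5/15 = 1.027000
θ = twist·z/height = 86°·0.5/15 = 2.8667° = 0.050033 rad
cos θ = 0.998749, sin θ = 0.050012 (intermediates below are computed at full precision and shown rounded to 5 d.p.)
v1: (-5,-1) → rotate → (-4.94373,-1.24881) → ×s → (-5.07721,-1.28253) → (-5.08,-1.28)
v2: (-4.5,-3.5) → rotate → (-4.31933,-3.72067) → ×s → (-4.43595,-3.82113) → (-4.44,-3.82)
v3: (4,-4.5) → rotate → (4.22005,-4.29432) → ×s → (4.33399,-4.41027) → (4.33,-4.41)
v4: (4.5,-4.5) → rotate → (4.71942,-4.26932) → ×s → (4.84685,-4.38459) → (4.85,-4.38)
v5: (3.5,1) → rotate → (3.44561,1.17379) → ×s → (3.53864,1.20548) → (3.54,1.21)
v6: (2.5,4) → rotate → (2.29682,4.12002) → ×s → (2.35884,4.23126) → (2.36,4.23)
v7: (-4.5,1.5) → rotate → (-4.56939,1.27307) → ×s → (-4.69276,1.30744) → (-4.69,1.31)

Cross-section at z=0.5: (-5.08,-1.28) (-4.44,-3.82) (4.33,-4.41) (4.85,-4.38) (3.54,1.21) (2.36,4.23) (-4.69,1.31)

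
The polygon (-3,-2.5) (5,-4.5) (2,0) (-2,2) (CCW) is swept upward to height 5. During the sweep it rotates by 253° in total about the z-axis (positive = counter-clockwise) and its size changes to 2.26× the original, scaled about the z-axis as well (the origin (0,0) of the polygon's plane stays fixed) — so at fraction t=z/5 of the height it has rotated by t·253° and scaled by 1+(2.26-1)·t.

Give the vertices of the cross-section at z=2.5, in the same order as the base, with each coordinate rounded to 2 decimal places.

Cross-section at z=2.5: (6.18,-1.51) (1.05,10.91) (-1.94,2.62) (-0.68,-4.56)

t = z/height = 2.5/5 = 0.5
s = 1 + (scale-1)·z/height = 1 + (2.26-1)·2.5/5 = 1.630000
θ = twist·z/height = 253°·2.5/5 = 126.5000° = 2.207842 rad
cos θ = -0.594823, sin θ = 0.803857 (intermediates below are computed at full precision and shown rounded to 5 d.p.)
v1: (-3,-2.5) → rotate → (3.79411,-0.92451) → ×s → (6.18440,-1.50696) → (6.18,-1.51)
v2: (5,-4.5) → rotate → (0.64324,6.69599) → ×s → (1.04848,10.91446) → (1.05,10.91)
v3: (2,0) → rotate → (-1.18965,1.60771) → ×s → (-1.93912,2.62057) → (-1.94,2.62)
v4: (-2,2) → rotate → (-0.41807,-2.79736) → ×s → (-0.68145,-4.55970) → (-0.68,-4.56)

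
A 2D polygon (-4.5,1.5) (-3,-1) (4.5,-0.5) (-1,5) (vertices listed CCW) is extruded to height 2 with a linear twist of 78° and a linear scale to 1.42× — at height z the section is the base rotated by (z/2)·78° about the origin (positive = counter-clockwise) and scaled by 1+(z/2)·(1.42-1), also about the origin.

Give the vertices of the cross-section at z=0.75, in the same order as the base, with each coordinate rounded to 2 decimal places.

Cross-section at z=0.75: (-5.39,-1.03) (-2.46,-2.71) (4.83,2.04) (-3.84,4.48)

t = z/height = 0.75/2 = 0.375
s = 1 + (scale-1)·z/height = 1 + (1.42-1)·0.75/2 = 1.157500
θ = twist·z/height = 78°·0.75/2 = 29.2500° = 0.510509 rad
cos θ = 0.872496, sin θ = 0.488621 (intermediates below are computed at full precision and shown rounded to 5 d.p.)
v1: (-4.5,1.5) → rotate → (-4.65916,-0.89005) → ×s → (-5.39298,-1.03023) → (-5.39,-1.03)
v2: (-3,-1) → rotate → (-2.12887,-2.33836) → ×s → (-2.46416,-2.70665) → (-2.46,-2.71)
v3: (4.5,-0.5) → rotate → (4.17054,1.76255) → ×s → (4.82740,2.04015) → (4.83,2.04)
v4: (-1,5) → rotate → (-3.31560,3.87386) → ×s → (-3.83781,4.48399) → (-3.84,4.48)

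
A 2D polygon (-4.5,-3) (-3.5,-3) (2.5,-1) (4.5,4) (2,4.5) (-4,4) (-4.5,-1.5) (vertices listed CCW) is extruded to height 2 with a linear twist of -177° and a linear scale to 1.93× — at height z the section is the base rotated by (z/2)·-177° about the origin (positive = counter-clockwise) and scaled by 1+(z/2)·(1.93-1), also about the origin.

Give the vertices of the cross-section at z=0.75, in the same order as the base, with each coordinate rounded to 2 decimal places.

Cross-section at z=0.75: (-6.14,3.94) (-5.60,2.70) (0.12,-3.63) (7.38,-3.40) (6.64,-0.04) (2.78,7.10) (-4.29,4.75)

t = z/height = 0.75/2 = 0.375
s = 1 + (scale-1)·z/height = 1 + (1.93-1)·0.75/2 = 1.348750
θ = twist·z/height = -177°·0.75/2 = -66.3750° = -1.158462 rad
cos θ = 0.400749, sin θ = -0.916188 (intermediates below are computed at full precision and shown rounded to 5 d.p.)
v1: (-4.5,-3) → rotate → (-4.55193,2.92060) → ×s → (-6.13942,3.93916) → (-6.14,3.94)
v2: (-3.5,-3) → rotate → (-4.15118,2.00441) → ×s → (-5.59891,2.70345) → (-5.60,2.70)
v3: (2.5,-1) → rotate → (0.08568,-2.69122) → ×s → (0.11557,-3.62978) → (0.12,-3.63)
v4: (4.5,4) → rotate → (5.46812,-2.51985) → ×s → (7.37513,-3.39865) → (7.38,-3.40)
v5: (2,4.5) → rotate → (4.92434,-0.02901) → ×s → (6.64171,-0.03912) → (6.64,-0.04)
v6: (-4,4) → rotate → (2.06176,5.26775) → ×s → (2.78079,7.10487) → (2.78,7.10)
v7: (-4.5,-1.5) → rotate → (-3.17765,3.52172) → ×s → (-4.28586,4.74992) → (-4.29,4.75)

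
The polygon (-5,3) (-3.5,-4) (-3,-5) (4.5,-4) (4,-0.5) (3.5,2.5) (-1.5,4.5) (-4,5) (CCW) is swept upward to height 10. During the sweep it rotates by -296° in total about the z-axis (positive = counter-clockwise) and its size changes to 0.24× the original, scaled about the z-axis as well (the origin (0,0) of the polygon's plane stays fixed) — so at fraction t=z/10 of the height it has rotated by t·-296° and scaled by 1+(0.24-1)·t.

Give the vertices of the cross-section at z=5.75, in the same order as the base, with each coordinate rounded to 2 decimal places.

Cross-section at z=5.75: (3.06,-1.19) (1.56,2.55) (1.19,3.06) (-2.88,1.79) (-2.27,-0.11) (-1.70,-1.72) (1.26,-2.35) (2.70,-2.39)

t = z/height = 5.75/10 = 0.575
s = 1 + (scale-1)·z/height = 1 + (0.24-1)·5.75/10 = 0.563000
θ = twist·z/height = -296°·5.75/10 = -170.2000° = -2.970550 rad
cos θ = -0.985408, sin θ = -0.170209 (intermediates below are computed at full precision and shown rounded to 5 d.p.)
v1: (-5,3) → rotate → (5.43767,-2.10518) → ×s → (3.06141,-1.18521) → (3.06,-1.19)
v2: (-3.5,-4) → rotate → (2.76809,4.53736) → ×s → (1.55843,2.55454) → (1.56,2.55)
v3: (-3,-5) → rotate → (2.10518,5.43767) → ×s → (1.18521,3.06141) → (1.19,3.06)
v4: (4.5,-4) → rotate → (-5.11517,3.17569) → ×s → (-2.87984,1.78791) → (-2.88,1.79)
v5: (4,-0.5) → rotate → (-4.02674,-0.18813) → ×s → (-2.26705,-0.10592) → (-2.27,-0.11)
v6: (3.5,2.5) → rotate → (-3.02340,-3.05925) → ×s → (-1.70218,-1.72236) → (-1.70,-1.72)
v7: (-1.5,4.5) → rotate → (2.24405,-4.17902) → ×s → (1.26340,-2.35279) → (1.26,-2.35)
v8: (-4,5) → rotate → (4.79268,-4.24620) → ×s → (2.69828,-2.39061) → (2.70,-2.39)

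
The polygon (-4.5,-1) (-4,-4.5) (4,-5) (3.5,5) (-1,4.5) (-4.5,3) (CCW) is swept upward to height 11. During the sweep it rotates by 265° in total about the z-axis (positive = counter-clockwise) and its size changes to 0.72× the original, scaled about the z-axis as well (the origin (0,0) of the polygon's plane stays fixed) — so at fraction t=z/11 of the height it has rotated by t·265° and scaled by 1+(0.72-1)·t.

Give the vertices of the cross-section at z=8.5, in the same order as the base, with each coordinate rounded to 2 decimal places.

t = z/height = 8.5/11 = 0.772727
s = 1 + (scale-1)·z/height = 1 + (0.72-1)·8.5/11 = 0.783636
θ = twist·z/height = 265°·8.5/11 = 204.7727° = 3.573958 rad
cos θ = -0.907977, sin θ = -0.419020 (intermediates below are computed at full precision and shown rounded to 5 d.p.)
v1: (-4.5,-1) → rotate → (3.66688,2.79357) → ×s → (2.87350,2.18914) → (2.87,2.19)
v2: (-4,-4.5) → rotate → (1.74632,5.76198) → ×s → (1.36848,4.51529) → (1.37,4.52)
v3: (4,-5) → rotate → (-5.72701,2.86381) → ×s → (-4.48789,2.24418) → (-4.49,2.24)
v4: (3.5,5) → rotate → (-1.08282,-6.00645) → ×s → (-0.84854,-4.70688) → (-0.85,-4.71)
v5: (-1,4.5) → rotate → (2.79357,-3.66688) → ×s → (2.18914,-2.87350) → (2.19,-2.87)
v6: (-4.5,3) → rotate → (5.34296,-0.83834) → ×s → (4.18693,-0.65695) → (4.19,-0.66)

Cross-section at z=8.5: (2.87,2.19) (1.37,4.52) (-4.49,2.24) (-0.85,-4.71) (2.19,-2.87) (4.19,-0.66)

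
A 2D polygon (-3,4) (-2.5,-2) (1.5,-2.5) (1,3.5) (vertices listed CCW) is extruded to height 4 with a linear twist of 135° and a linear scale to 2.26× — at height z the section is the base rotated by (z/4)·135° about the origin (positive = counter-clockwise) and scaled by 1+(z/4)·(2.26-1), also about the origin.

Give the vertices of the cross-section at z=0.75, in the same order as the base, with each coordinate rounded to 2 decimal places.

Cross-section at z=0.75: (-5.47,2.88) (-1.74,-3.56) (3.00,-2.00) (-0.73,4.44)

t = z/height = 0.75/4 = 0.1875
s = 1 + (scale-1)·z/height = 1 + (2.26-1)·0.75/4 = 1.236250
θ = twist·z/height = 135°·0.75/4 = 25.3125° = 0.441786 rad
cos θ = 0.903989, sin θ = 0.427555 (intermediates below are computed at full precision and shown rounded to 5 d.p.)
v1: (-3,4) → rotate → (-4.42219,2.33329) → ×s → (-5.46693,2.88453) → (-5.47,2.88)
v2: (-2.5,-2) → rotate → (-1.40486,-2.87687) → ×s → (-1.73676,-3.55653) → (-1.74,-3.56)
v3: (1.5,-2.5) → rotate → (2.42487,-1.61864) → ×s → (2.99775,-2.00104) → (3.00,-2.00)
v4: (1,3.5) → rotate → (-0.59245,3.59152) → ×s → (-0.73242,4.44001) → (-0.73,4.44)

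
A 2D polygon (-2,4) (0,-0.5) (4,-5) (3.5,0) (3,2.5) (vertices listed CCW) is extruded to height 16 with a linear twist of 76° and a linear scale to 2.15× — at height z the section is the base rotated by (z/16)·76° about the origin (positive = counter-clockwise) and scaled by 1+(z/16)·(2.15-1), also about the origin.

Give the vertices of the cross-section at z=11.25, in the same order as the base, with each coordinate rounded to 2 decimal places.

t = z/height = 11.25/16 = 0.703125
s = 1 + (scale-1)·z/height = 1 + (2.15-1)·11.25/16 = 1.808594
θ = twist·z/height = 76°·11.25/16 = 53.4375° = 0.932660 rad
cos θ = 0.595699, sin θ = 0.803208 (intermediates below are computed at full precision and shown rounded to 5 d.p.)
v1: (-2,4) → rotate → (-4.40423,0.77638) → ×s → (-7.96546,1.40416) → (-7.97,1.40)
v2: (0,-0.5) → rotate → (0.40160,-0.29785) → ×s → (0.72634,-0.53869) → (0.73,-0.54)
v3: (4,-5) → rotate → (6.39883,0.23433) → ×s → (11.57289,0.42381) → (11.57,0.42)
v4: (3.5,0) → rotate → (2.08495,2.81123) → ×s → (3.77082,5.08437) → (3.77,5.08)
v5: (3,2.5) → rotate → (-0.22092,3.89887) → ×s → (-0.39956,7.05147) → (-0.40,7.05)

Cross-section at z=11.25: (-7.97,1.40) (0.73,-0.54) (11.57,0.42) (3.77,5.08) (-0.40,7.05)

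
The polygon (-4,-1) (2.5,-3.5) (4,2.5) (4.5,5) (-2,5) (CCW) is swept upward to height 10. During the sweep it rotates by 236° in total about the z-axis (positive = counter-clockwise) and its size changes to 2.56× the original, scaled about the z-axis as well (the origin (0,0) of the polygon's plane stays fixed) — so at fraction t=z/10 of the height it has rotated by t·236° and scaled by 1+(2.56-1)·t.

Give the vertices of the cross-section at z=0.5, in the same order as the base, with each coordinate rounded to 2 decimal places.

Cross-section at z=0.5: (-4.00,-1.94) (3.41,-3.14) (3.67,3.52) (3.65,6.27) (-3.21,4.84)

t = z/height = 0.5/10 = 0.05
s = 1 + (scale-1)·z/height = 1 + (2.56-1)·0.5/10 = 1.078000
θ = twist·z/height = 236°·0.5/10 = 11.8000° = 0.205949 rad
cos θ = 0.978867, sin θ = 0.204496 (intermediates below are computed at full precision and shown rounded to 5 d.p.)
v1: (-4,-1) → rotate → (-3.71097,-1.79685) → ×s → (-4.00043,-1.93701) → (-4.00,-1.94)
v2: (2.5,-3.5) → rotate → (3.16290,-2.91480) → ×s → (3.40961,-3.14215) → (3.41,-3.14)
v3: (4,2.5) → rotate → (3.40423,3.26515) → ×s → (3.66976,3.51983) → (3.67,3.52)
v4: (4.5,5) → rotate → (3.38242,5.81457) → ×s → (3.64625,6.26811) → (3.65,6.27)
v5: (-2,5) → rotate → (-2.98022,4.48534) → ×s → (-3.21267,4.83520) → (-3.21,4.84)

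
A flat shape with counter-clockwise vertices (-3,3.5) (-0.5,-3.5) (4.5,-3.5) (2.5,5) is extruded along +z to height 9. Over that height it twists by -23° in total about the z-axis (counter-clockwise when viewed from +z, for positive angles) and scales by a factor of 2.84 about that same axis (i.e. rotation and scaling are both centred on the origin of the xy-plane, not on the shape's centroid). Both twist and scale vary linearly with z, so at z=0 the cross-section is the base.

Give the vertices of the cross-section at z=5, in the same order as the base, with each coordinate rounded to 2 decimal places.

Cross-section at z=5: (-4.35,8.24) (-2.55,-6.68) (7.31,-8.92) (7.17,8.74)

t = z/height = 5/9 = 0.555556
s = 1 + (scale-1)·z/height = 1 + (2.84-1)·5/9 = 2.022222
θ = twist·z/height = -23°·5/9 = -12.7778° = -0.223014 rad
cos θ = 0.975235, sin θ = -0.221170 (intermediates below are computed at full precision and shown rounded to 5 d.p.)
v1: (-3,3.5) → rotate → (-2.15161,4.07683) → ×s → (-4.35103,8.24426) → (-4.35,8.24)
v2: (-0.5,-3.5) → rotate → (-1.26171,-3.30274) → ×s → (-2.55147,-6.67887) → (-2.55,-6.68)
v3: (4.5,-3.5) → rotate → (3.61446,-4.40859) → ×s → (7.30925,-8.91515) → (7.31,-8.92)
v4: (2.5,5) → rotate → (3.54394,4.32325) → ×s → (7.16663,8.74257) → (7.17,8.74)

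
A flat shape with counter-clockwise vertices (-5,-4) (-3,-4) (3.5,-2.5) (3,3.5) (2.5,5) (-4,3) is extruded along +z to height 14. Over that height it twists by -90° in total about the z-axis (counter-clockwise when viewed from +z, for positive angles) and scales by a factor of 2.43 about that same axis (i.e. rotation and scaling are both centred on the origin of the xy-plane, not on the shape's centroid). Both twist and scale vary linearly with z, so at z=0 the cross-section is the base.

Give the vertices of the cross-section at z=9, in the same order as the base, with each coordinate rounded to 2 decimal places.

t = z/height = 9/14 = 0.642857
s = 1 + (scale-1)·z/height = 1 + (2.43-1)·9/14 = 1.919286
θ = twist·z/height = -90°·9/14 = -57.8571° = -1.009798 rad
cos θ = 0.532032, sin θ = -0.846724 (intermediates below are computed at full precision and shown rounded to 5 d.p.)
v1: (-5,-4) → rotate → (-6.04706,2.10549) → ×s → (-11.60603,4.04104) → (-11.61,4.04)
v2: (-3,-4) → rotate → (-4.98299,0.41204) → ×s → (-9.56379,0.79083) → (-9.56,0.79)
v3: (3.5,-2.5) → rotate → (-0.25470,-4.29361) → ×s → (-0.48884,-8.24067) → (-0.49,-8.24)
v4: (3,3.5) → rotate → (4.55963,-0.67806) → ×s → (8.75123,-1.30139) → (8.75,-1.30)
v5: (2.5,5) → rotate → (5.56370,0.54335) → ×s → (10.67833,1.04284) → (10.68,1.04)
v6: (-4,3) → rotate → (0.41204,4.98299) → ×s → (0.79083,9.56379) → (0.79,9.56)

Cross-section at z=9: (-11.61,4.04) (-9.56,0.79) (-0.49,-8.24) (8.75,-1.30) (10.68,1.04) (0.79,9.56)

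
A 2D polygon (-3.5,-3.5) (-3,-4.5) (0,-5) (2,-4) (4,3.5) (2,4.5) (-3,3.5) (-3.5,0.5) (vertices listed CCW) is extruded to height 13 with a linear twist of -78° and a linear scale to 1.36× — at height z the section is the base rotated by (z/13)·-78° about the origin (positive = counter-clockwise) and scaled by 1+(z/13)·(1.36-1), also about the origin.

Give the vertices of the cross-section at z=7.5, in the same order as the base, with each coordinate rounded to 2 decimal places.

t = z/height = 7.5/13 = 0.576923
s = 1 + (scale-1)·z/height = 1 + (1.36-1)·7.5/13 = 1.207692
θ = twist·z/height = -78°·7.5/13 = -45.0000° = -0.785398 rad
cos θ = 0.707107, sin θ = -0.707107 (intermediates below are computed at full precision and shown rounded to 5 d.p.)
v1: (-3.5,-3.5) → rotate → (-4.94975,-0.00000) → ×s → (-5.97777,-0.00000) → (-5.98,0.00)
v2: (-3,-4.5) → rotate → (-5.30330,-1.06066) → ×s → (-6.40476,-1.28095) → (-6.40,-1.28)
v3: (0,-5) → rotate → (-3.53553,-3.53553) → ×s → (-4.26984,-4.26984) → (-4.27,-4.27)
v4: (2,-4) → rotate → (-1.41421,-4.24264) → ×s → (-1.70793,-5.12380) → (-1.71,-5.12)
v5: (4,3.5) → rotate → (5.30330,-0.35355) → ×s → (6.40476,-0.42698) → (6.40,-0.43)
v6: (2,4.5) → rotate → (4.59619,1.76777) → ×s → (5.55079,2.13492) → (5.55,2.13)
v7: (-3,3.5) → rotate → (0.35355,4.59619) → ×s → (0.42698,5.55079) → (0.43,5.55)
v8: (-3.5,0.5) → rotate → (-2.12132,2.82843) → ×s → (-2.56190,3.41587) → (-2.56,3.42)

Cross-section at z=7.5: (-5.98,0.00) (-6.40,-1.28) (-4.27,-4.27) (-1.71,-5.12) (6.40,-0.43) (5.55,2.13) (0.43,5.55) (-2.56,3.42)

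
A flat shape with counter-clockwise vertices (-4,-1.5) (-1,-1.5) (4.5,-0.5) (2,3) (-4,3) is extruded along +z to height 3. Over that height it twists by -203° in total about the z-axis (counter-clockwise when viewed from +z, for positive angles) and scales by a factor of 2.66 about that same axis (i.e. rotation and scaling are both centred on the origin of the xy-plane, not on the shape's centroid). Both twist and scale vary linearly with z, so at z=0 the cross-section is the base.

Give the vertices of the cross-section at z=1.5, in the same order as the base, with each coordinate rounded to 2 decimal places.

Cross-section at z=1.5: (-1.23,7.72) (-2.33,2.34) (-2.54,-7.89) (4.65,-4.68) (6.84,6.08)

t = z/height = 1.5/3 = 0.5
s = 1 + (scale-1)·z/height = 1 + (2.66-1)·1.5/3 = 1.830000
θ = twist·z/height = -203°·1.5/3 = -101.5000° = -1.771509 rad
cos θ = -0.199368, sin θ = -0.979925 (intermediates below are computed at full precision and shown rounded to 5 d.p.)
v1: (-4,-1.5) → rotate → (-0.67242,4.21875) → ×s → (-1.23052,7.72031) → (-1.23,7.72)
v2: (-1,-1.5) → rotate → (-1.27052,1.27898) → ×s → (-2.32505,2.34053) → (-2.33,2.34)
v3: (4.5,-0.5) → rotate → (-1.38712,-4.30998) → ×s → (-2.53843,-7.88726) → (-2.54,-7.89)
v4: (2,3) → rotate → (2.54104,-2.55795) → ×s → (4.65010,-4.68105) → (4.65,-4.68)
v5: (-4,3) → rotate → (3.73725,3.32160) → ×s → (6.83916,6.07852) → (6.84,6.08)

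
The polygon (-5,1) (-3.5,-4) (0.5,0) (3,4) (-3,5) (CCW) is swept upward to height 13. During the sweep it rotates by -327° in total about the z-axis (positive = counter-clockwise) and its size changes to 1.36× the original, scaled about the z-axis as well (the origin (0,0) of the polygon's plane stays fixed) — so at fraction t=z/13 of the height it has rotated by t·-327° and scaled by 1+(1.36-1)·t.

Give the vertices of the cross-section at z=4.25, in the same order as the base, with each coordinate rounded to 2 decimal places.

Cross-section at z=4.25: (2.69,5.02) (-3.14,5.04) (-0.16,-0.53) (3.30,-4.51) (6.32,1.58)

t = z/height = 4.25/13 = 0.326923
s = 1 + (scale-1)·z/height = 1 + (1.36-1)·4.25/13 = 1.117692
θ = twist·z/height = -327°·4.25/13 = -106.9038° = -1.865824 rad
cos θ = -0.290766, sin θ = -0.956794 (intermediates below are computed at full precision and shown rounded to 5 d.p.)
v1: (-5,1) → rotate → (2.41063,4.49320) → ×s → (2.69434,5.02202) → (2.69,5.02)
v2: (-3.5,-4) → rotate → (-2.80949,4.51184) → ×s → (-3.14015,5.04285) → (-3.14,5.04)
v3: (0.5,0) → rotate → (-0.14538,-0.47840) → ×s → (-0.16249,-0.53470) → (-0.16,-0.53)
v4: (3,4) → rotate → (2.95488,-4.03345) → ×s → (3.30264,-4.50815) → (3.30,-4.51)
v5: (-3,5) → rotate → (5.65627,1.41655) → ×s → (6.32197,1.58327) → (6.32,1.58)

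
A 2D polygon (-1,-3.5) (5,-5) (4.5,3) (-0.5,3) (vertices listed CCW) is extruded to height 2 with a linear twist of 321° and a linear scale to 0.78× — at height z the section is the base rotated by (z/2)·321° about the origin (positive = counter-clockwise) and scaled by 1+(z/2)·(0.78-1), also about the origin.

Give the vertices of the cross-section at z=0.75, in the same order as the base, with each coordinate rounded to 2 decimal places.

Cross-section at z=0.75: (3.23,0.83) (1.64,6.28) (-4.46,2.17) (-2.14,-1.79)

t = z/height = 0.75/2 = 0.375
s = 1 + (scale-1)·z/height = 1 + (0.78-1)·0.75/2 = 0.917500
θ = twist·z/height = 321°·0.75/2 = 120.3750° = 2.100940 rad
cos θ = -0.505657, sin θ = 0.862734 (intermediates below are computed at full precision and shown rounded to 5 d.p.)
v1: (-1,-3.5) → rotate → (3.52523,0.90707) → ×s → (3.23440,0.83223) → (3.23,0.83)
v2: (5,-5) → rotate → (1.78539,6.84196) → ×s → (1.63809,6.27750) → (1.64,6.28)
v3: (4.5,3) → rotate → (-4.86366,2.36533) → ×s → (-4.46241,2.17019) → (-4.46,2.17)
v4: (-0.5,3) → rotate → (-2.33537,-1.94834) → ×s → (-2.14271,-1.78760) → (-2.14,-1.79)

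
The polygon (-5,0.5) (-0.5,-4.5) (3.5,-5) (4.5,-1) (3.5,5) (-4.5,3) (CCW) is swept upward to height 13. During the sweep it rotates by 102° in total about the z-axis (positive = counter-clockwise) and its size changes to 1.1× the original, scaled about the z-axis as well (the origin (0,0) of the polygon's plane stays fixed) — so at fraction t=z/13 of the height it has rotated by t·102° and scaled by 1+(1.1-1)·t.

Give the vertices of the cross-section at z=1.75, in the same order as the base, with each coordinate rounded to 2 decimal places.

t = z/height = 1.75/13 = 0.134615
s = 1 + (scale-1)·z/height = 1 + (1.1-1)·1.75/13 = 1.013462
θ = twist·z/height = 102°·1.75/13 = 13.7308° = 0.239647 rad
cos θ = 0.971422, sin θ = 0.237360 (intermediates below are computed at full precision and shown rounded to 5 d.p.)
v1: (-5,0.5) → rotate → (-4.97579,-0.70109) → ×s → (-5.04277,-0.71053) → (-5.04,-0.71)
v2: (-0.5,-4.5) → rotate → (0.58241,-4.49008) → ×s → (0.59025,-4.55052) → (0.59,-4.55)
v3: (3.5,-5) → rotate → (4.58678,-4.02635) → ×s → (4.64852,-4.08055) → (4.65,-4.08)
v4: (4.5,-1) → rotate → (4.60876,0.09670) → ×s → (4.67080,0.09800) → (4.67,0.10)
v5: (3.5,5) → rotate → (2.21318,5.68787) → ×s → (2.24297,5.76444) → (2.24,5.76)
v6: (-4.5,3) → rotate → (-5.08348,1.84615) → ×s → (-5.15191,1.87100) → (-5.15,1.87)

Cross-section at z=1.75: (-5.04,-0.71) (0.59,-4.55) (4.65,-4.08) (4.67,0.10) (2.24,5.76) (-5.15,1.87)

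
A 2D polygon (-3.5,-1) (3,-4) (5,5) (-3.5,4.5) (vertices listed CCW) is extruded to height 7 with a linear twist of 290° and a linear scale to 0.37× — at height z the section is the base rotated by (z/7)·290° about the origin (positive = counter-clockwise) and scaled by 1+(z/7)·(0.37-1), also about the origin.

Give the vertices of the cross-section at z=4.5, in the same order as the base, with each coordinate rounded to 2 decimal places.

Cross-section at z=4.5: (2.00,0.82) (-2.04,2.17) (-2.62,-3.29) (2.37,-2.43)

t = z/height = 4.5/7 = 0.642857
s = 1 + (scale-1)·z/height = 1 + (0.37-1)·4.5/7 = 0.595000
θ = twist·z/height = 290°·4.5/7 = 186.4286° = 3.253792 rad
cos θ = -0.993712, sin θ = -0.111964 (intermediates below are computed at full precision and shown rounded to 5 d.p.)
v1: (-3.5,-1) → rotate → (3.36603,1.38559) → ×s → (2.00279,0.82442) → (2.00,0.82)
v2: (3,-4) → rotate → (-3.42899,3.63896) → ×s → (-2.04025,2.16518) → (-2.04,2.17)
v3: (5,5) → rotate → (-4.40874,-5.52838) → ×s → (-2.62320,-3.28939) → (-2.62,-3.29)
v4: (-3.5,4.5) → rotate → (3.98183,-4.07983) → ×s → (2.36919,-2.42750) → (2.37,-2.43)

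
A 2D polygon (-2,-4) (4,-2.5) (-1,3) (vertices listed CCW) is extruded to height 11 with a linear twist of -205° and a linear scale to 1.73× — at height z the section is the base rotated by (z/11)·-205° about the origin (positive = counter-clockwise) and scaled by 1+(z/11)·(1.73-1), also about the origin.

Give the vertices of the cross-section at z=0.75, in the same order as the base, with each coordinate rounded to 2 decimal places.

t = z/height = 0.75/11 = 0.0681818
s = 1 + (scale-1)·z/height = 1 + (1.73-1)·0.75/11 = 1.049773
θ = twist·z/height = -205°·0.75/11 = -13.9773° = -0.243949 rad
cos θ = 0.970392, sin θ = -0.241537 (intermediates below are computed at full precision and shown rounded to 5 d.p.)
v1: (-2,-4) → rotate → (-2.90693,-3.39849) → ×s → (-3.05162,-3.56764) → (-3.05,-3.57)
v2: (4,-2.5) → rotate → (3.27772,-3.39213) → ×s → (3.44087,-3.56096) → (3.44,-3.56)
v3: (-1,3) → rotate → (-0.24578,3.15271) → ×s → (-0.25801,3.30963) → (-0.26,3.31)

Cross-section at z=0.75: (-3.05,-3.57) (3.44,-3.56) (-0.26,3.31)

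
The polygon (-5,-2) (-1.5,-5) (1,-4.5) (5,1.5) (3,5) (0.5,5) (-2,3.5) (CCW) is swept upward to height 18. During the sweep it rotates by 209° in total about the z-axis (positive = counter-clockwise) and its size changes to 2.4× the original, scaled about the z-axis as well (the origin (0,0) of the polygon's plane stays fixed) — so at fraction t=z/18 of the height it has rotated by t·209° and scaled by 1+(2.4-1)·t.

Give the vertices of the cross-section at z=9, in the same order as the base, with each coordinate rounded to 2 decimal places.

Cross-section at z=9: (5.42,-7.38) (8.87,-0.34) (6.98,3.56) (-4.60,7.59) (-9.51,2.81) (-8.44,-1.31) (-4.91,-4.78)

t = z/height = 9/18 = 0.5
s = 1 + (scale-1)·z/height = 1 + (2.4-1)·9/18 = 1.700000
θ = twist·z/height = 209°·9/18 = 104.5000° = 1.823869 rad
cos θ = -0.250380, sin θ = 0.968148 (intermediates below are computed at full precision and shown rounded to 5 d.p.)
v1: (-5,-2) → rotate → (3.18820,-4.33998) → ×s → (5.41993,-7.37796) → (5.42,-7.38)
v2: (-1.5,-5) → rotate → (5.21631,-0.20032) → ×s → (8.86772,-0.34055) → (8.87,-0.34)
v3: (1,-4.5) → rotate → (4.10628,2.09486) → ×s → (6.98068,3.56126) → (6.98,3.56)
v4: (5,1.5) → rotate → (-2.70412,4.46517) → ×s → (-4.59701,7.59079) → (-4.60,7.59)
v5: (3,5) → rotate → (-5.59188,1.65254) → ×s → (-9.50619,2.80932) → (-9.51,2.81)
v6: (0.5,5) → rotate → (-4.96593,-0.76783) → ×s → (-8.44208,-1.30530) → (-8.44,-1.31)
v7: (-2,3.5) → rotate → (-2.88776,-2.81263) → ×s → (-4.90919,-4.78146) → (-4.91,-4.78)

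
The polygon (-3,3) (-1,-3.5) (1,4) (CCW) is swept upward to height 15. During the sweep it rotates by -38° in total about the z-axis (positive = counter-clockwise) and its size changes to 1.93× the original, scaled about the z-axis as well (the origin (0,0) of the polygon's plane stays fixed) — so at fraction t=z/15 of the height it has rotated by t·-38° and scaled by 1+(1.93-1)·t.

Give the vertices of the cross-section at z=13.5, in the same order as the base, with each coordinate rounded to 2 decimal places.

t = z/height = 13.5/15 = 0.9
s = 1 + (scale-1)·z/height = 1 + (1.93-1)·13.5/15 = 1.837000
θ = twist·z/height = -38°·13.5/15 = -34.2000° = -0.596903 rad
cos θ = 0.827081, sin θ = -0.562083 (intermediates below are computed at full precision and shown rounded to 5 d.p.)
v1: (-3,3) → rotate → (-0.79499,4.16749) → ×s → (-1.46040,7.65568) → (-1.46,7.66)
v2: (-1,-3.5) → rotate → (-2.79437,-2.33270) → ×s → (-5.13326,-4.28517) → (-5.13,-4.29)
v3: (1,4) → rotate → (3.07541,2.74624) → ×s → (5.64954,5.04484) → (5.65,5.04)

Cross-section at z=13.5: (-1.46,7.66) (-5.13,-4.29) (5.65,5.04)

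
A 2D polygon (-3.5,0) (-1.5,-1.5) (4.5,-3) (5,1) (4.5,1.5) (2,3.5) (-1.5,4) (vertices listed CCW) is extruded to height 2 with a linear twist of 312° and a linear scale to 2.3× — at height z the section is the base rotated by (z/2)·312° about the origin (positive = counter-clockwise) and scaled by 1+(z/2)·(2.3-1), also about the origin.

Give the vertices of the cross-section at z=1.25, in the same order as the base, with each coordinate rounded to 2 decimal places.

Cross-section at z=1.25: (6.13,1.64) (1.92,3.33) (-9.29,3.14) (-8.28,-4.10) (-7.17,-4.74) (-1.86,-7.07) (4.50,-6.30)

t = z/height = 1.25/2 = 0.625
s = 1 + (scale-1)·z/height = 1 + (2.3-1)·1.25/2 = 1.812500
θ = twist·z/height = 312°·1.25/2 = 195.0000° = 3.403392 rad
cos θ = -0.965926, sin θ = -0.258819 (intermediates below are computed at full precision and shown rounded to 5 d.p.)
v1: (-3.5,0) → rotate → (3.38074,0.90587) → ×s → (6.12759,1.64188) → (6.13,1.64)
v2: (-1.5,-1.5) → rotate → (1.06066,1.83712) → ×s → (1.92245,3.32978) → (1.92,3.33)
v3: (4.5,-3) → rotate → (-5.12312,1.73309) → ×s → (-9.28566,3.14123) → (-9.29,3.14)
v4: (5,1) → rotate → (-4.57081,-2.26002) → ×s → (-8.28459,-4.09629) → (-8.28,-4.10)
v5: (4.5,1.5) → rotate → (-3.95844,-2.61357) → ×s → (-7.17467,-4.73710) → (-7.17,-4.74)
v6: (2,3.5) → rotate → (-1.02598,-3.89838) → ×s → (-1.85960,-7.06581) → (-1.86,-7.07)
v7: (-1.5,4) → rotate → (2.48416,-3.47547) → ×s → (4.50255,-6.29930) → (4.50,-6.30)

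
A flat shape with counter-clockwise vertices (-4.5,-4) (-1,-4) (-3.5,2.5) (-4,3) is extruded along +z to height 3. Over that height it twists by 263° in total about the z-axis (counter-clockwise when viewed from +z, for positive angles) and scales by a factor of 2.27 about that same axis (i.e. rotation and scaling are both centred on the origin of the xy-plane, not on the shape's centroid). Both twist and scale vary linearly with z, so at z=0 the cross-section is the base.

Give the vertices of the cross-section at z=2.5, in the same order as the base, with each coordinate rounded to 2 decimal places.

t = z/height = 2.5/3 = 0.833333
s = 1 + (scale-1)·z/height = 1 + (2.27-1)·2.5/3 = 2.058333
θ = twist·z/height = 263°·2.5/3 = 219.1667° = 3.825180 rad
cos θ = -0.775312, sin θ = -0.631578 (intermediates below are computed at full precision and shown rounded to 5 d.p.)
v1: (-4.5,-4) → rotate → (0.96259,5.94335) → ×s → (1.98133,12.23340) → (1.98,12.23)
v2: (-1,-4) → rotate → (-1.75100,3.73283) → ×s → (-3.60414,7.68340) → (-3.60,7.68)
v3: (-3.5,2.5) → rotate → (4.29254,0.27224) → ×s → (8.83547,0.56037) → (8.84,0.56)
v4: (-4,3) → rotate → (4.99598,0.20038) → ×s → (10.28340,0.41244) → (10.28,0.41)

Cross-section at z=2.5: (1.98,12.23) (-3.60,7.68) (8.84,0.56) (10.28,0.41)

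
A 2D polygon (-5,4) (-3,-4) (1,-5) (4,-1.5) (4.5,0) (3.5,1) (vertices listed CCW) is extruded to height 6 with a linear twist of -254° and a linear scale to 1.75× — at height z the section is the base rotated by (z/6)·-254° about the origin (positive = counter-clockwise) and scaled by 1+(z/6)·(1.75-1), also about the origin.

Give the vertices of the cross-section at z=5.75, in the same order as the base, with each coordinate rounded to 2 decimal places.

Cross-section at z=5.75: (-2.30,-10.76) (8.46,-1.53) (6.92,5.38) (-0.77,7.30) (-3.46,6.92) (-4.23,4.61)

t = z/height = 5.75/6 = 0.958333
s = 1 + (scale-1)·z/height = 1 + (1.75-1)·5.75/6 = 1.718750
θ = twist·z/height = -254°·5.75/6 = -243.4167° = -4.248422 rad
cos θ = -0.447499, sin θ = 0.894284 (intermediates below are computed at full precision and shown rounded to 5 d.p.)
v1: (-5,4) → rotate → (-1.33964,-6.26142) → ×s → (-2.30251,-10.76181) → (-2.30,-10.76)
v2: (-3,-4) → rotate → (4.91963,-0.89286) → ×s → (8.45562,-1.53460) → (8.46,-1.53)
v3: (1,-5) → rotate → (4.02392,3.13178) → ×s → (6.91612,5.38275) → (6.92,5.38)
v4: (4,-1.5) → rotate → (-0.44857,4.24839) → ×s → (-0.77098,7.30191) → (-0.77,7.30)
v5: (4.5,0) → rotate → (-2.01375,4.02428) → ×s → (-3.46112,6.91673) → (-3.46,6.92)
v6: (3.5,1) → rotate → (-2.46053,2.68250) → ×s → (-4.22904,4.61054) → (-4.23,4.61)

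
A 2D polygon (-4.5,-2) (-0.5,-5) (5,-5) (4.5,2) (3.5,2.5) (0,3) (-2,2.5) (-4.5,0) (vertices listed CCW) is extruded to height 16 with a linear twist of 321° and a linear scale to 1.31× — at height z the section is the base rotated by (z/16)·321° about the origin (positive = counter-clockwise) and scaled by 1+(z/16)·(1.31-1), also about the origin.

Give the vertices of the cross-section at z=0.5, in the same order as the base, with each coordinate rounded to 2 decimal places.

Cross-section at z=0.5: (-4.12,-2.78) (0.38,-5.06) (5.85,-4.09) (4.12,2.78) (3.04,3.10) (-0.53,2.98) (-2.43,2.13) (-4.47,-0.79)

t = z/height = 0.5/16 = 0.03125
s = 1 + (scale-1)·z/height = 1 + (1.31-1)·0.5/16 = 1.009688
θ = twist·z/height = 321°·0.5/16 = 10.0313° = 0.175078 rad
cos θ = 0.984713, sin θ = 0.174185 (intermediates below are computed at full precision and shown rounded to 5 d.p.)
v1: (-4.5,-2) → rotate → (-4.08284,-2.75326) → ×s → (-4.12239,-2.77993) → (-4.12,-2.78)
v2: (-0.5,-5) → rotate → (0.37857,-5.01066) → ×s → (0.38224,-5.05920) → (0.38,-5.06)
v3: (5,-5) → rotate → (5.79449,-4.05264) → ×s → (5.85063,-4.09190) → (5.85,-4.09)
v4: (4.5,2) → rotate → (4.08284,2.75326) → ×s → (4.12239,2.77993) → (4.12,2.78)
v5: (3.5,2.5) → rotate → (3.01103,3.07143) → ×s → (3.04020,3.10119) → (3.04,3.10)
v6: (0,3) → rotate → (-0.52256,2.95414) → ×s → (-0.52762,2.98276) → (-0.53,2.98)
v7: (-2,2.5) → rotate → (-2.40489,2.11341) → ×s → (-2.42819,2.13389) → (-2.43,2.13)
v8: (-4.5,0) → rotate → (-4.43121,-0.78383) → ×s → (-4.47414,-0.79143) → (-4.47,-0.79)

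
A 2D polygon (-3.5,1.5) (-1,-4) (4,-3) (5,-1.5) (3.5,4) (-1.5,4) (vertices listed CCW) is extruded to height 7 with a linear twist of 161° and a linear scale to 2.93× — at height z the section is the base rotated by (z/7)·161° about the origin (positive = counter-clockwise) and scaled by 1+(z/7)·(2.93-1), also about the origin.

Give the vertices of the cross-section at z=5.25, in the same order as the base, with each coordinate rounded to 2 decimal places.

t = z/height = 5.25/7 = 0.75
s = 1 + (scale-1)·z/height = 1 + (2.93-1)·5.25/7 = 2.447500
θ = twist·z/height = 161°·5.25/7 = 120.7500° = 2.107485 rad
cos θ = -0.511293, sin θ = 0.859406 (intermediates below are computed at full precision and shown rounded to 5 d.p.)
v1: (-3.5,1.5) → rotate → (0.50042,-3.77486) → ×s → (1.22477,-9.23897) → (1.22,-9.24)
v2: (-1,-4) → rotate → (3.94892,1.18577) → ×s → (9.66498,2.90216) → (9.66,2.90)
v3: (4,-3) → rotate → (0.53305,4.97150) → ×s → (1.30463,12.16776) → (1.30,12.17)
v4: (5,-1.5) → rotate → (-1.26736,5.06397) → ×s → (-3.10185,12.39407) → (-3.10,12.39)
v5: (3.5,4) → rotate → (-5.22715,0.96275) → ×s → (-12.79345,2.35633) → (-12.79,2.36)
v6: (-1.5,4) → rotate → (-2.67069,-3.33428) → ×s → (-6.53650,-8.16066) → (-6.54,-8.16)

Cross-section at z=5.25: (1.22,-9.24) (9.66,2.90) (1.30,12.17) (-3.10,12.39) (-12.79,2.36) (-6.54,-8.16)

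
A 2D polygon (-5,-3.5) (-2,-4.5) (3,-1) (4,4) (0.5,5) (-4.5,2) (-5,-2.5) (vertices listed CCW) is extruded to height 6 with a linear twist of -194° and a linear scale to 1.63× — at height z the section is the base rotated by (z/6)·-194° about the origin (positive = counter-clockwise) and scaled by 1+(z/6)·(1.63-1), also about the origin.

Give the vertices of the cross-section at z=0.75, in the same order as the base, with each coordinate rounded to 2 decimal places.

t = z/height = 0.75/6 = 0.125
s = 1 + (scale-1)·z/height = 1 + (1.63-1)·0.75/6 = 1.078750
θ = twist·z/height = -194°·0.75/6 = -24.2500° = -0.423242 rad
cos θ = 0.911762, sin θ = -0.410719 (intermediates below are computed at full precision and shown rounded to 5 d.p.)
v1: (-5,-3.5) → rotate → (-5.99633,-1.13757) → ×s → (-6.46854,-1.22716) → (-6.47,-1.23)
v2: (-2,-4.5) → rotate → (-3.67176,-3.28149) → ×s → (-3.96091,-3.53991) → (-3.96,-3.54)
v3: (3,-1) → rotate → (2.32457,-2.14392) → ×s → (2.50763,-2.31275) → (2.51,-2.31)
v4: (4,4) → rotate → (5.28992,2.00417) → ×s → (5.70651,2.16200) → (5.71,2.16)
v5: (0.5,5) → rotate → (2.50948,4.35345) → ×s → (2.70710,4.69629) → (2.71,4.70)
v6: (-4.5,2) → rotate → (-3.28149,3.67176) → ×s → (-3.53991,3.96091) → (-3.54,3.96)
v7: (-5,-2.5) → rotate → (-5.58561,-0.22581) → ×s → (-6.02547,-0.24359) → (-6.03,-0.24)

Cross-section at z=0.75: (-6.47,-1.23) (-3.96,-3.54) (2.51,-2.31) (5.71,2.16) (2.71,4.70) (-3.54,3.96) (-6.03,-0.24)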